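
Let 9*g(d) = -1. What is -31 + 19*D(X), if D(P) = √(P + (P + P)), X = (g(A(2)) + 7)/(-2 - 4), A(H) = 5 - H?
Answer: -31 + 19*I*√31/3 ≈ -31.0 + 35.263*I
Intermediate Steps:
g(d) = -⅑ (g(d) = (⅑)*(-1) = -⅑)
X = -31/27 (X = (-⅑ + 7)/(-2 - 4) = (62/9)/(-6) = (62/9)*(-⅙) = -31/27 ≈ -1.1481)
D(P) = √3*√P (D(P) = √(P + 2*P) = √(3*P) = √3*√P)
-31 + 19*D(X) = -31 + 19*(√3*√(-31/27)) = -31 + 19*(√3*(I*√93/9)) = -31 + 19*(I*√31/3) = -31 + 19*I*√31/3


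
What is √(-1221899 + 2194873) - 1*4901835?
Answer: -4901835 + √972974 ≈ -4.9008e+6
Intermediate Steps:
√(-1221899 + 2194873) - 1*4901835 = √972974 - 4901835 = -4901835 + √972974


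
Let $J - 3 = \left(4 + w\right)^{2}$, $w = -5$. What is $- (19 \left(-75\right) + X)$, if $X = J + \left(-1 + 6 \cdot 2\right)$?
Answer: $1410$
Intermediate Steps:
$J = 4$ ($J = 3 + \left(4 - 5\right)^{2} = 3 + \left(-1\right)^{2} = 3 + 1 = 4$)
$X = 15$ ($X = 4 + \left(-1 + 6 \cdot 2\right) = 4 + \left(-1 + 12\right) = 4 + 11 = 15$)
$- (19 \left(-75\right) + X) = - (19 \left(-75\right) + 15) = - (-1425 + 15) = \left(-1\right) \left(-1410\right) = 1410$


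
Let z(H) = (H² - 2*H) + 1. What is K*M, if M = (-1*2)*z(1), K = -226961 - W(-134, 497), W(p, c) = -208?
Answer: 0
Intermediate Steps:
z(H) = 1 + H² - 2*H
K = -226753 (K = -226961 - 1*(-208) = -226961 + 208 = -226753)
M = 0 (M = (-1*2)*(1 + 1² - 2*1) = -2*(1 + 1 - 2) = -2*0 = 0)
K*M = -226753*0 = 0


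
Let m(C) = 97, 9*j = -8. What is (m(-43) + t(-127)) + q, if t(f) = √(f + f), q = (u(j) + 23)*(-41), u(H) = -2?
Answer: -764 + I*√254 ≈ -764.0 + 15.937*I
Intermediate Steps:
j = -8/9 (j = (⅑)*(-8) = -8/9 ≈ -0.88889)
q = -861 (q = (-2 + 23)*(-41) = 21*(-41) = -861)
t(f) = √2*√f (t(f) = √(2*f) = √2*√f)
(m(-43) + t(-127)) + q = (97 + √2*√(-127)) - 861 = (97 + √2*(I*√127)) - 861 = (97 + I*√254) - 861 = -764 + I*√254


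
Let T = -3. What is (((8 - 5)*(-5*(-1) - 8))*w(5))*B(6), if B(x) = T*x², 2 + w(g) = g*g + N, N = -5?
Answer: 17496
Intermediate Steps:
w(g) = -7 + g² (w(g) = -2 + (g*g - 5) = -2 + (g² - 5) = -2 + (-5 + g²) = -7 + g²)
B(x) = -3*x²
(((8 - 5)*(-5*(-1) - 8))*w(5))*B(6) = (((8 - 5)*(-5*(-1) - 8))*(-7 + 5²))*(-3*6²) = ((3*(5 - 8))*(-7 + 25))*(-3*36) = ((3*(-3))*18)*(-108) = -9*18*(-108) = -162*(-108) = 17496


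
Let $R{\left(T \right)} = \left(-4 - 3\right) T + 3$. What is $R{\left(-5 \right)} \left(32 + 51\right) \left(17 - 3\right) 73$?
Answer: $3223388$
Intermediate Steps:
$R{\left(T \right)} = 3 - 7 T$ ($R{\left(T \right)} = \left(-4 - 3\right) T + 3 = - 7 T + 3 = 3 - 7 T$)
$R{\left(-5 \right)} \left(32 + 51\right) \left(17 - 3\right) 73 = \left(3 - -35\right) \left(32 + 51\right) \left(17 - 3\right) 73 = \left(3 + 35\right) 83 \cdot 14 \cdot 73 = 38 \cdot 1162 \cdot 73 = 44156 \cdot 73 = 3223388$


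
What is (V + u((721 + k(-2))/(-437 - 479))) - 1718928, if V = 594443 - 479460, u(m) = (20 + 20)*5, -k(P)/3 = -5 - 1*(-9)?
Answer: -1603745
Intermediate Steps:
k(P) = -12 (k(P) = -3*(-5 - 1*(-9)) = -3*(-5 + 9) = -3*4 = -12)
u(m) = 200 (u(m) = 40*5 = 200)
V = 114983
(V + u((721 + k(-2))/(-437 - 479))) - 1718928 = (114983 + 200) - 1718928 = 115183 - 1718928 = -1603745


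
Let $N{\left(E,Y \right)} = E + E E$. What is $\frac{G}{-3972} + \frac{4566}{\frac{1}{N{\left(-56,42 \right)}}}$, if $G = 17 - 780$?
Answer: $\frac{55859348923}{3972} \approx 1.4063 \cdot 10^{7}$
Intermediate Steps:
$N{\left(E,Y \right)} = E + E^{2}$
$G = -763$ ($G = 17 - 780 = -763$)
$\frac{G}{-3972} + \frac{4566}{\frac{1}{N{\left(-56,42 \right)}}} = - \frac{763}{-3972} + \frac{4566}{\frac{1}{\left(-56\right) \left(1 - 56\right)}} = \left(-763\right) \left(- \frac{1}{3972}\right) + \frac{4566}{\frac{1}{\left(-56\right) \left(-55\right)}} = \frac{763}{3972} + \frac{4566}{\frac{1}{3080}} = \frac{763}{3972} + 4566 \frac{1}{\frac{1}{3080}} = \frac{763}{3972} + 4566 \cdot 3080 = \frac{763}{3972} + 14063280 = \frac{55859348923}{3972}$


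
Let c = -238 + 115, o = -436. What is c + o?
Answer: -559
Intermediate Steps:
c = -123
c + o = -123 - 436 = -559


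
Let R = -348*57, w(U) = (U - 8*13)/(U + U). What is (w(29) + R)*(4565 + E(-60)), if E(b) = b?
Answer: -5183286315/58 ≈ -8.9367e+7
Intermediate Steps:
w(U) = (-104 + U)/(2*U) (w(U) = (U - 104)/((2*U)) = (-104 + U)*(1/(2*U)) = (-104 + U)/(2*U))
R = -19836
(w(29) + R)*(4565 + E(-60)) = ((½)*(-104 + 29)/29 - 19836)*(4565 - 60) = ((½)*(1/29)*(-75) - 19836)*4505 = (-75/58 - 19836)*4505 = -1150563/58*4505 = -5183286315/58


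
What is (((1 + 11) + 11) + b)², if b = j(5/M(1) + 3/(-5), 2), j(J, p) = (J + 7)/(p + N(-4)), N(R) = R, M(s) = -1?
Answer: 49729/100 ≈ 497.29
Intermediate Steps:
j(J, p) = (7 + J)/(-4 + p) (j(J, p) = (J + 7)/(p - 4) = (7 + J)/(-4 + p))
b = -7/10 (b = (7 + (5/(-1) + 3/(-5)))/(-4 + 2) = (7 + (5*(-1) + 3*(-⅕)))/(-2) = -(7 + (-5 - ⅗))/2 = -(7 - 28/5)/2 = -½*7/5 = -7/10 ≈ -0.70000)
(((1 + 11) + 11) + b)² = (((1 + 11) + 11) - 7/10)² = ((12 + 11) - 7/10)² = (23 - 7/10)² = (223/10)² = 49729/100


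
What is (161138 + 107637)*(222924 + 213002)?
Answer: 117166010650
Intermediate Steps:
(161138 + 107637)*(222924 + 213002) = 268775*435926 = 117166010650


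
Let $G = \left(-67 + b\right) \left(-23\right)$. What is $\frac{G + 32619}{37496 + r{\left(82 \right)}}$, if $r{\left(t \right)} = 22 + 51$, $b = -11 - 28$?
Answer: $\frac{35057}{37569} \approx 0.93314$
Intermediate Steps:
$b = -39$
$G = 2438$ ($G = \left(-67 - 39\right) \left(-23\right) = \left(-106\right) \left(-23\right) = 2438$)
$r{\left(t \right)} = 73$
$\frac{G + 32619}{37496 + r{\left(82 \right)}} = \frac{2438 + 32619}{37496 + 73} = \frac{35057}{37569}$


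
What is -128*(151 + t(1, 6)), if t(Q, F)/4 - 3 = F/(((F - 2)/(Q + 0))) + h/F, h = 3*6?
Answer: -23168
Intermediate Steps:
h = 18
t(Q, F) = 12 + 72/F + 4*F*Q/(-2 + F) (t(Q, F) = 12 + 4*(F/(((F - 2)/(Q + 0))) + 18/F) = 12 + 4*(F/(((-2 + F)/Q)) + 18/F) = 12 + 4*(F*(Q/(-2 + F)) + 18/F) = 12 + 4*(F*Q/(-2 + F) + 18/F) = 12 + 4*(18/F + F*Q/(-2 + F)) = 12 + (72/F + 4*F*Q/(-2 + F)) = 12 + 72/F + 4*F*Q/(-2 + F))
-128*(151 + t(1, 6)) = -128*(151 + 4*(-36 + 3*6² + 12*6 + 1*6²)/(6*(-2 + 6))) = -128*(151 + 4*(⅙)*(-36 + 3*36 + 72 + 1*36)/4) = -128*(151 + 4*(⅙)*(¼)*(-36 + 108 + 72 + 36)) = -128*(151 + 4*(⅙)*(¼)*180) = -128*(151 + 30) = -128*181 = -23168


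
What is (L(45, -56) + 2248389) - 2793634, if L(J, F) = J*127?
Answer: -539530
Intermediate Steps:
L(J, F) = 127*J
(L(45, -56) + 2248389) - 2793634 = (127*45 + 2248389) - 2793634 = (5715 + 2248389) - 2793634 = 2254104 - 2793634 = -539530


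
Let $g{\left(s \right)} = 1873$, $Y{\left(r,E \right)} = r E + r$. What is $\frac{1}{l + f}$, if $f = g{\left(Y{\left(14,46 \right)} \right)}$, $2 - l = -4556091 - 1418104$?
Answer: $\frac{1}{5976070} \approx 1.6733 \cdot 10^{-7}$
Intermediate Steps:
$Y{\left(r,E \right)} = r + E r$ ($Y{\left(r,E \right)} = E r + r = r + E r$)
$l = 5974197$ ($l = 2 - \left(-4556091 - 1418104\right) = 2 - -5974195 = 2 + 5974195 = 5974197$)
$f = 1873$
$\frac{1}{l + f} = \frac{1}{5974197 + 1873} = \frac{1}{5976070}$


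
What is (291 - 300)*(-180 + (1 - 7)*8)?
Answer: 2052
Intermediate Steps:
(291 - 300)*(-180 + (1 - 7)*8) = -9*(-180 - 6*8) = -9*(-180 - 48) = -9*(-228) = 2052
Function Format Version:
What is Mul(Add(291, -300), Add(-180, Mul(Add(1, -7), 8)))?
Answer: 2052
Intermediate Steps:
Mul(Add(291, -300), Add(-180, Mul(Add(1, -7), 8))) = Mul(-9, Add(-180, Mul(-6, 8))) = Mul(-9, Add(-180, -48)) = Mul(-9, -228) = 2052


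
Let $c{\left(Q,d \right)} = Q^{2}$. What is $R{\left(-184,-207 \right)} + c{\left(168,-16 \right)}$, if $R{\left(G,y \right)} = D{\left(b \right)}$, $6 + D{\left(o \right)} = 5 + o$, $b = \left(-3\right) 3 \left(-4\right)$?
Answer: $28259$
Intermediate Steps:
$b = 36$ ($b = \left(-9\right) \left(-4\right) = 36$)
$D{\left(o \right)} = -1 + o$ ($D{\left(o \right)} = -6 + \left(5 + o\right) = -1 + o$)
$R{\left(G,y \right)} = 35$ ($R{\left(G,y \right)} = -1 + 36 = 35$)
$R{\left(-184,-207 \right)} + c{\left(168,-16 \right)} = 35 + 168^{2} = 35 + 28224 = 28259$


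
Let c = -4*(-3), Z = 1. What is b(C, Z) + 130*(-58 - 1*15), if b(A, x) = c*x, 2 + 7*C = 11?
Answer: -9478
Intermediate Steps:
C = 9/7 (C = -2/7 + (⅐)*11 = -2/7 + 11/7 = 9/7 ≈ 1.2857)
c = 12
b(A, x) = 12*x
b(C, Z) + 130*(-58 - 1*15) = 12*1 + 130*(-58 - 1*15) = 12 + 130*(-58 - 15) = 12 + 130*(-73) = 12 - 9490 = -9478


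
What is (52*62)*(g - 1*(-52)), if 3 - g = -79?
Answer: 432016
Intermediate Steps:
g = 82 (g = 3 - 1*(-79) = 3 + 79 = 82)
(52*62)*(g - 1*(-52)) = (52*62)*(82 - 1*(-52)) = 3224*(82 + 52) = 3224*134 = 432016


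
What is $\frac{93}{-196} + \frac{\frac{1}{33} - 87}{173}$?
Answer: $- \frac{1093457}{1118964} \approx -0.97721$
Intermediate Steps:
$\frac{93}{-196} + \frac{\frac{1}{33} - 87}{173} = 93 \left(- \frac{1}{196}\right) + \left(\frac{1}{33} - 87\right) \frac{1}{173} = - \frac{93}{196} - \frac{2870}{5709} = - \frac{1093457}{1118964}$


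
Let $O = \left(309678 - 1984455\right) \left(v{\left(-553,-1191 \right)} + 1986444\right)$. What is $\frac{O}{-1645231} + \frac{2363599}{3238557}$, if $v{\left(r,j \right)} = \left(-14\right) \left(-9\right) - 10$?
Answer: $\frac{31413494907884263}{15534036069} \approx 2.0222 \cdot 10^{6}$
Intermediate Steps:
$v{\left(r,j \right)} = 116$ ($v{\left(r,j \right)} = 126 - 10 = 116$)
$O = -3327044997120$ ($O = \left(309678 - 1984455\right) \left(116 + 1986444\right) = \left(-1674777\right) 1986560 = -3327044997120$)
$\frac{O}{-1645231} + \frac{2363599}{3238557} = - \frac{3327044997120}{-1645231} + \frac{2363599}{3238557} = \left(-3327044997120\right) \left(- \frac{1}{1645231}\right) + 2363599 \cdot \frac{1}{3238557} = \frac{3327044997120}{1645231} + \frac{337657}{462651} = \frac{31413494907884263}{15534036069}$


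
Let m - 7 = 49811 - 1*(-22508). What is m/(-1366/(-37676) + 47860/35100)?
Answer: 2391147464940/46277999 ≈ 51669.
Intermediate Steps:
m = 72326 (m = 7 + (49811 - 1*(-22508)) = 7 + (49811 + 22508) = 7 + 72319 = 72326)
m/(-1366/(-37676) + 47860/35100) = 72326/(-1366/(-37676) + 47860/35100) = 72326/(-1366*(-1/37676) + 47860*(1/35100)) = 72326/(683/18838 + 2393/1755) = 72326/(46277999/33060690) = 72326*(33060690/46277999) = 2391147464940/46277999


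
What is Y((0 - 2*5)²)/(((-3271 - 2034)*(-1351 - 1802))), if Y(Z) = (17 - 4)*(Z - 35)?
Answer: 169/3345333 ≈ 5.0518e-5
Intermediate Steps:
Y(Z) = -455 + 13*Z (Y(Z) = 13*(-35 + Z) = -455 + 13*Z)
Y((0 - 2*5)²)/(((-3271 - 2034)*(-1351 - 1802))) = (-455 + 13*(0 - 2*5)²)/(((-3271 - 2034)*(-1351 - 1802))) = (-455 + 13*(0 - 10)²)/((-5305*(-3153))) = (-455 + 13*(-10)²)/16726665 = (-455 + 13*100)*(1/16726665) = (-455 + 1300)*(1/16726665) = 845*(1/16726665) = 169/3345333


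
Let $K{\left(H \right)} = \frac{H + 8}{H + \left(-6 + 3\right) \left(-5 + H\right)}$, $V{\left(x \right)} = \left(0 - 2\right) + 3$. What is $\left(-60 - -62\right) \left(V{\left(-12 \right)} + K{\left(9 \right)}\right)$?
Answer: $- \frac{28}{3} \approx -9.3333$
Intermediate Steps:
$V{\left(x \right)} = 1$ ($V{\left(x \right)} = -2 + 3 = 1$)
$K{\left(H \right)} = \frac{8 + H}{15 - 2 H}$ ($K{\left(H \right)} = \frac{8 + H}{H - 3 \left(-5 + H\right)} = \frac{8 + H}{H - \left(-15 + 3 H\right)} = \frac{8 + H}{15 - 2 H}$)
$\left(-60 - -62\right) \left(V{\left(-12 \right)} + K{\left(9 \right)}\right) = \left(-60 - -62\right) \left(1 + \frac{-8 - 9}{-15 + 2 \cdot 9}\right) = \left(-60 + 62\right) \left(1 + \frac{-8 - 9}{-15 + 18}\right) = 2 \left(1 + \frac{1}{3} \left(-17\right)\right) = 2 \left(1 - \frac{17}{3}\right) = 2 \left(- \frac{14}{3}\right) = - \frac{28}{3}$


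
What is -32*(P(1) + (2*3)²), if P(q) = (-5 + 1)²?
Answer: -1664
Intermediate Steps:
P(q) = 16 (P(q) = (-4)² = 16)
-32*(P(1) + (2*3)²) = -32*(16 + (2*3)²) = -32*(16 + 6²) = -32*(16 + 36) = -32*52 = -1664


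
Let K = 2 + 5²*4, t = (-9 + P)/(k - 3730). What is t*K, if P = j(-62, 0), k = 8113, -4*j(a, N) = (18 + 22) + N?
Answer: -646/1461 ≈ -0.44216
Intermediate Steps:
j(a, N) = -10 - N/4 (j(a, N) = -((18 + 22) + N)/4 = -(40 + N)/4 = -10 - N/4)
P = -10 (P = -10 - ¼*0 = -10 + 0 = -10)
t = -19/4383 (t = (-9 - 10)/(8113 - 3730) = -19/4383 ≈ -0.0043349)
K = 102 (K = 2 + 25*4 = 2 + 100 = 102)
t*K = -19/4383*102 = -646/1461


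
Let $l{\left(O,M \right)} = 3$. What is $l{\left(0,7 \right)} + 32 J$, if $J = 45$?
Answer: $1443$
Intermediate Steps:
$l{\left(0,7 \right)} + 32 J = 3 + 32 \cdot 45 = 3 + 1440 = 1443$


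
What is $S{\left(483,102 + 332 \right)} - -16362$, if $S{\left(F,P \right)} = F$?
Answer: $16845$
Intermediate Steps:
$S{\left(483,102 + 332 \right)} - -16362 = 483 - -16362 = 483 + 16362 = 16845$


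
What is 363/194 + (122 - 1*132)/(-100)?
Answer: 956/485 ≈ 1.9711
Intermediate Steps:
363/194 + (122 - 1*132)/(-100) = 363*(1/194) + (122 - 132)*(-1/100) = 363/194 - 10*(-1/100) = 363/194 + 1/10 = 956/485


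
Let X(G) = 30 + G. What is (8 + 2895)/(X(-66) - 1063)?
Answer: -2903/1099 ≈ -2.6415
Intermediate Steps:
(8 + 2895)/(X(-66) - 1063) = (8 + 2895)/((30 - 66) - 1063) = 2903/(-36 - 1063) = 2903/(-1099) = 2903*(-1/1099) = -2903/1099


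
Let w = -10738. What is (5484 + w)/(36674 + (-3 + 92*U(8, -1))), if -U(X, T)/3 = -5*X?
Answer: -5254/47711 ≈ -0.11012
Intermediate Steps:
U(X, T) = 15*X (U(X, T) = -(-15)*X = 15*X)
(5484 + w)/(36674 + (-3 + 92*U(8, -1))) = (5484 - 10738)/(36674 + (-3 + 92*(15*8))) = -5254/(36674 + (-3 + 92*120)) = -5254/(36674 + (-3 + 11040)) = -5254/(36674 + 11037) = -5254/47711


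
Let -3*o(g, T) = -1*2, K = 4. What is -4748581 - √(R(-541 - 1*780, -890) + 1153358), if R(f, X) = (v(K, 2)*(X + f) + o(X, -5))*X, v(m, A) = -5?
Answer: -4748581 - 2*I*√19543917/3 ≈ -4.7486e+6 - 2947.2*I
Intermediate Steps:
o(g, T) = ⅔ (o(g, T) = -(-1)*2/3 = -⅓*(-2) = ⅔)
R(f, X) = X*(⅔ - 5*X - 5*f) (R(f, X) = (-5*(X + f) + ⅔)*X = ((-5*X - 5*f) + ⅔)*X = (⅔ - 5*X - 5*f)*X = X*(⅔ - 5*X - 5*f))
-4748581 - √(R(-541 - 1*780, -890) + 1153358) = -4748581 - √((⅓)*(-890)*(2 - 15*(-890) - 15*(-541 - 1*780)) + 1153358) = -4748581 - √((⅓)*(-890)*(2 + 13350 - 15*(-541 - 780)) + 1153358) = -4748581 - √((⅓)*(-890)*(2 + 13350 - 15*(-1321)) + 1153358) = -4748581 - √((⅓)*(-890)*(2 + 13350 + 19815) + 1153358) = -4748581 - √((⅓)*(-890)*33167 + 1153358) = -4748581 - √(-29518630/3 + 1153358) = -4748581 - √(-26058556/3) = -4748581 - 2*I*√19543917/3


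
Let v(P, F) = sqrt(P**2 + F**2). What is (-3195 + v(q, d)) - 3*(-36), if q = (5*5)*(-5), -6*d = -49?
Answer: -3087 + sqrt(564901)/6 ≈ -2961.7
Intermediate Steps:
d = 49/6 (d = -1/6*(-49) = 49/6 ≈ 8.1667)
q = -125 (q = 25*(-5) = -125)
v(P, F) = sqrt(F**2 + P**2)
(-3195 + v(q, d)) - 3*(-36) = (-3195 + sqrt((49/6)**2 + (-125)**2)) - 3*(-36) = (-3195 + sqrt(2401/36 + 15625)) + 108 = (-3195 + sqrt(564901/36)) + 108 = (-3195 + sqrt(564901)/6) + 108 = -3087 + sqrt(564901)/6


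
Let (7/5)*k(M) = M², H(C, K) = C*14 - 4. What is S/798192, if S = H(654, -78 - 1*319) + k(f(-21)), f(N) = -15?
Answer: 65189/5587344 ≈ 0.011667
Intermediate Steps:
H(C, K) = -4 + 14*C (H(C, K) = 14*C - 4 = -4 + 14*C)
k(M) = 5*M²/7
S = 65189/7 (S = (-4 + 14*654) + (5/7)*(-15)² = (-4 + 9156) + (5/7)*225 = 9152 + 1125/7 = 65189/7 ≈ 9312.7)
S/798192 = (65189/7)/798192 = (65189/7)*(1/798192) = 65189/5587344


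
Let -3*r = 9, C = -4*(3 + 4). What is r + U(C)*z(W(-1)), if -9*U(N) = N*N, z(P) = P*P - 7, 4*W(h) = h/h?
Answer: 1804/3 ≈ 601.33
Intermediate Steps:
W(h) = 1/4 (W(h) = (h/h)/4 = (1/4)*1 = 1/4)
z(P) = -7 + P**2 (z(P) = P**2 - 7 = -7 + P**2)
C = -28 (C = -4*7 = -28)
U(N) = -N**2/9 (U(N) = -N*N/9 = -N**2/9)
r = -3 (r = -1/3*9 = -3)
r + U(C)*z(W(-1)) = -3 + (-1/9*(-28)**2)*(-7 + (1/4)**2) = -3 + (-1/9*784)*(-7 + 1/16) = -3 - 784/9*(-111/16) = -3 + 1813/3 = 1804/3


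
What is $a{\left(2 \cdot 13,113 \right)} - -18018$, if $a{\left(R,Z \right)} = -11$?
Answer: $18007$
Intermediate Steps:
$a{\left(2 \cdot 13,113 \right)} - -18018 = -11 - -18018 = -11 + 18018 = 18007$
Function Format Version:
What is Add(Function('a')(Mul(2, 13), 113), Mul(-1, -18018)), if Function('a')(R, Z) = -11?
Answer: 18007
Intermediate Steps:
Add(Function('a')(Mul(2, 13), 113), Mul(-1, -18018)) = Add(-11, Mul(-1, -18018)) = Add(-11, 18018) = 18007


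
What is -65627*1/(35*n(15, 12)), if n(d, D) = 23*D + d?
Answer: -65627/10185 ≈ -6.4435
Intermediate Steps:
n(d, D) = d + 23*D
-65627*1/(35*n(15, 12)) = -65627*1/(35*(15 + 23*12)) = -65627*1/(35*(15 + 276)) = -65627/(291*35) = -65627/10185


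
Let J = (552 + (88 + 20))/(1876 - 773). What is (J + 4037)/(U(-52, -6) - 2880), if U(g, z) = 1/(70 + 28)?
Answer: -436440158/311309617 ≈ -1.4019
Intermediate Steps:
U(g, z) = 1/98
J = 660/1103 (J = (552 + 108)/1103 = 660*(1/1103) = 660/1103 ≈ 0.59837)
(J + 4037)/(U(-52, -6) - 2880) = (660/1103 + 4037)/(1/98 - 2880) = 4453471/(1103*(-282239/98)) = (4453471/1103)*(-98/282239) = -436440158/311309617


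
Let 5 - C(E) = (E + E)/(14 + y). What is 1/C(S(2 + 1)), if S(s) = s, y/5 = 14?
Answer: 14/69 ≈ 0.20290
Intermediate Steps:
y = 70 (y = 5*14 = 70)
C(E) = 5 - E/42 (C(E) = 5 - (E + E)/(14 + 70) = 5 - 2*E/84 = 5 - E/42)
1/C(S(2 + 1)) = 1/(5 - (2 + 1)/42) = 1/(5 - 1/42*3) = 1/(5 - 1/14) = 1/(69/14) = 14/69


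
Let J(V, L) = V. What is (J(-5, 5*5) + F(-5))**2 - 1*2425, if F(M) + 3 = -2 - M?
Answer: -2400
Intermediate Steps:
F(M) = -5 - M (F(M) = -3 + (-2 - M) = -5 - M)
(J(-5, 5*5) + F(-5))**2 - 1*2425 = (-5 + (-5 - 1*(-5)))**2 - 1*2425 = (-5 + (-5 + 5))**2 - 2425 = (-5 + 0)**2 - 2425 = (-5)**2 - 2425 = 25 - 2425 = -2400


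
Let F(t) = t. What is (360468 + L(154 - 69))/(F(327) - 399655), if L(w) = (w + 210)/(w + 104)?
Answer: -68128747/75472992 ≈ -0.90269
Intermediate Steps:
L(w) = (210 + w)/(104 + w)
(360468 + L(154 - 69))/(F(327) - 399655) = (360468 + (210 + (154 - 69))/(104 + (154 - 69)))/(327 - 399655) = (360468 + (210 + 85)/(104 + 85))/(-399328) = (360468 + 295/189)*(-1/399328) = (68128747/189)*(-1/399328) = -68128747/75472992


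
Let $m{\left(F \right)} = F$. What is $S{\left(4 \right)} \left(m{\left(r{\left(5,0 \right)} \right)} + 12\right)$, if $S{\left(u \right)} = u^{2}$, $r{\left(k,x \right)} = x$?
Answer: $192$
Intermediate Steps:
$S{\left(4 \right)} \left(m{\left(r{\left(5,0 \right)} \right)} + 12\right) = 4^{2} \left(0 + 12\right) = 16 \cdot 12 = 192$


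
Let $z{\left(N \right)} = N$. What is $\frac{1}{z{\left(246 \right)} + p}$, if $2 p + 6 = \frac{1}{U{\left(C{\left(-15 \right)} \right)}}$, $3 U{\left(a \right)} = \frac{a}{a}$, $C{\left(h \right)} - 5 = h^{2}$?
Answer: $\frac{2}{489} \approx 0.00409$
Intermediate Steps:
$C{\left(h \right)} = 5 + h^{2}$
$U{\left(a \right)} = \frac{1}{3}$ ($U{\left(a \right)} = \frac{a \frac{1}{a}}{3} = \frac{1}{3} \cdot 1 = \frac{1}{3}$)
$p = - \frac{3}{2}$ ($p = -3 + \frac{\frac{1}{\frac{1}{3}}}{2} = -3 + \frac{1}{2} \cdot 3 = -3 + \frac{3}{2} = - \frac{3}{2} \approx -1.5$)
$\frac{1}{z{\left(246 \right)} + p} = \frac{1}{246 - \frac{3}{2}} = \frac{1}{\frac{489}{2}} = \frac{2}{489}$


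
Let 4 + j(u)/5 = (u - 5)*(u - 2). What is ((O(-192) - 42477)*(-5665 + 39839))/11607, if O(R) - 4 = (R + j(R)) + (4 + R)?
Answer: 5065167758/11607 ≈ 4.3639e+5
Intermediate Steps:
j(u) = -20 + 5*(-5 + u)*(-2 + u) (j(u) = -20 + 5*((u - 5)*(u - 2)) = -20 + 5*((-5 + u)*(-2 + u)) = -20 + 5*(-5 + u)*(-2 + u))
O(R) = 38 - 33*R + 5*R² (O(R) = 4 + ((R + (30 - 35*R + 5*R²)) + (4 + R)) = 4 + ((30 - 34*R + 5*R²) + (4 + R)) = 4 + (34 - 33*R + 5*R²) = 38 - 33*R + 5*R²)
((O(-192) - 42477)*(-5665 + 39839))/11607 = (((38 - 33*(-192) + 5*(-192)²) - 42477)*(-5665 + 39839))/11607 = (((38 + 6336 + 5*36864) - 42477)*34174)*(1/11607) = (((38 + 6336 + 184320) - 42477)*34174)*(1/11607) = ((190694 - 42477)*34174)*(1/11607) = (148217*34174)*(1/11607) = 5065167758*(1/11607) = 5065167758/11607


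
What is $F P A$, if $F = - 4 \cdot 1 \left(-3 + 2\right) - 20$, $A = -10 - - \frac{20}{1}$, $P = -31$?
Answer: $4960$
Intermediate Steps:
$A = 10$ ($A = -10 - \left(-20\right) 1 = -10 - -20 = -10 + 20 = 10$)
$F = -16$ ($F = - 4 \cdot 1 \left(-1\right) - 20 = - 4 \left(-1\right) - 20 = \left(-1\right) \left(-4\right) - 20 = 4 - 20 = -16$)
$F P A = \left(-16\right) \left(-31\right) 10 = 496 \cdot 10 = 4960$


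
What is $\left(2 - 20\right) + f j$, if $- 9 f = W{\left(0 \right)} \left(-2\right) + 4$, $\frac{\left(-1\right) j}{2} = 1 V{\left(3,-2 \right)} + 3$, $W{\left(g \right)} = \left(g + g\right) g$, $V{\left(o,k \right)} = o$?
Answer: $- \frac{38}{3} \approx -12.667$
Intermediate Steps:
$W{\left(g \right)} = 2 g^{2}$ ($W{\left(g \right)} = 2 g g = 2 g^{2}$)
$j = -12$ ($j = - 2 \left(1 \cdot 3 + 3\right) = - 2 \left(3 + 3\right) = \left(-2\right) 6 = -12$)
$f = - \frac{4}{9}$ ($f = - \frac{2 \cdot 0^{2} \left(-2\right) + 4}{9} = - \frac{2 \cdot 0 \left(-2\right) + 4}{9} = - \frac{0 \left(-2\right) + 4}{9} = - \frac{0 + 4}{9} = \left(- \frac{1}{9}\right) 4 = - \frac{4}{9} \approx -0.44444$)
$\left(2 - 20\right) + f j = \left(2 - 20\right) - - \frac{16}{3} = \left(2 - 20\right) + \frac{16}{3} = -18 + \frac{16}{3} = - \frac{38}{3}$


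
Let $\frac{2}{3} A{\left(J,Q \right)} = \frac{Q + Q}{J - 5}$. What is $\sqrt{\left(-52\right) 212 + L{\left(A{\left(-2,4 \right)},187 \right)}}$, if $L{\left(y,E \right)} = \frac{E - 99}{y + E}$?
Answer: $\frac{2 i \sqrt{4635968266}}{1297} \approx 104.99 i$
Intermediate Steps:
$A{\left(J,Q \right)} = \frac{3 Q}{-5 + J}$ ($A{\left(J,Q \right)} = \frac{3 \frac{Q + Q}{J - 5}}{2} = \frac{3 \frac{2 Q}{-5 + J}}{2} = \frac{3 Q}{-5 + J}$)
$L{\left(y,E \right)} = \frac{-99 + E}{E + y}$
$\sqrt{\left(-52\right) 212 + L{\left(A{\left(-2,4 \right)},187 \right)}} = \sqrt{\left(-52\right) 212 + \frac{-99 + 187}{187 + 3 \cdot 4 \frac{1}{-5 - 2}}} = \sqrt{-11024 + \frac{1}{187 + 3 \cdot 4 \frac{1}{-7}} \cdot 88} = \sqrt{-11024 + \frac{1}{187 + 3 \cdot 4 \left(- \frac{1}{7}\right)} 88} = \sqrt{-11024 + \frac{1}{187 - \frac{12}{7}} \cdot 88} = \sqrt{-11024 + \frac{1}{\frac{1297}{7}} \cdot 88} = \sqrt{-11024 + \frac{7}{1297} \cdot 88} = \sqrt{-11024 + \frac{616}{1297}} = \sqrt{- \frac{14297512}{1297}} = \frac{2 i \sqrt{4635968266}}{1297}$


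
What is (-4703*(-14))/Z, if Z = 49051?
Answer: 65842/49051 ≈ 1.3423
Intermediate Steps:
(-4703*(-14))/Z = -4703*(-14)/49051 = 65842*(1/49051) = 65842/49051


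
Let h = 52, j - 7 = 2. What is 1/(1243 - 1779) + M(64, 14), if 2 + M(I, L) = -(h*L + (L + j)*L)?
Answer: -563873/536 ≈ -1052.0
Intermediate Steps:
j = 9 (j = 7 + 2 = 9)
M(I, L) = -2 - 52*L - L*(9 + L) (M(I, L) = -2 - (52*L + (L + 9)*L) = -2 - (52*L + (9 + L)*L) = -2 - (52*L + L*(9 + L)) = -2 + (-52*L - L*(9 + L)) = -2 - 52*L - L*(9 + L))
1/(1243 - 1779) + M(64, 14) = 1/(1243 - 1779) + (-2 - 1*14² - 61*14) = 1/(-536) + (-2 - 1*196 - 854) = -1/536 + (-2 - 196 - 854) = -1/536 - 1052 = -563873/536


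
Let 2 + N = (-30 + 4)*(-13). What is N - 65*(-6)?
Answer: 726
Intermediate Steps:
N = 336 (N = -2 + (-30 + 4)*(-13) = -2 - 26*(-13) = -2 + 338 = 336)
N - 65*(-6) = 336 - 65*(-6) = 336 - 1*(-390) = 336 + 390 = 726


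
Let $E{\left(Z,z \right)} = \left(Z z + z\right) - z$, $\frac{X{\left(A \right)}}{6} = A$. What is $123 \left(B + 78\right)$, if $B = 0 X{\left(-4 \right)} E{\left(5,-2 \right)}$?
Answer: $9594$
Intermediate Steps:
$X{\left(A \right)} = 6 A$
$E{\left(Z,z \right)} = Z z$ ($E{\left(Z,z \right)} = \left(z + Z z\right) - z = Z z$)
$B = 0$ ($B = 0 \cdot 6 \left(-4\right) 5 \left(-2\right) = 0 \left(-24\right) \left(-10\right) = 0 \left(-10\right) = 0$)
$123 \left(B + 78\right) = 123 \left(0 + 78\right) = 123 \cdot 78 = 9594$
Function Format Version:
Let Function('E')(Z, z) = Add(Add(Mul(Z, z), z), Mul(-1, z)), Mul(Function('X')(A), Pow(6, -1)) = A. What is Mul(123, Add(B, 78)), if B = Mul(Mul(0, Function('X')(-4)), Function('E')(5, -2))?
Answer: 9594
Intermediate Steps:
Function('X')(A) = Mul(6, A)
Function('E')(Z, z) = Mul(Z, z) (Function('E')(Z, z) = Add(Add(z, Mul(Z, z)), Mul(-1, z)) = Mul(Z, z))
B = 0 (B = Mul(Mul(0, Mul(6, -4)), Mul(5, -2)) = Mul(Mul(0, -24), -10) = Mul(0, -10) = 0)
Mul(123, Add(B, 78)) = Mul(123, Add(0, 78)) = Mul(123, 78) = 9594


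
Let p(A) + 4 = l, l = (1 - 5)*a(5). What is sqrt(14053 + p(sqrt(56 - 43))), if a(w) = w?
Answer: sqrt(14029) ≈ 118.44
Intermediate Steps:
l = -20 (l = (1 - 5)*5 = -4*5 = -20)
p(A) = -24 (p(A) = -4 - 20 = -24)
sqrt(14053 + p(sqrt(56 - 43))) = sqrt(14053 - 24) = sqrt(14029)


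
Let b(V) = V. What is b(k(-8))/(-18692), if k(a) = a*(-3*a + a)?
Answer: 32/4673 ≈ 0.0068479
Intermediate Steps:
k(a) = -2*a² (k(a) = a*(-2*a) = -2*a²)
b(k(-8))/(-18692) = -2*(-8)²/(-18692) = -2*64*(-1/18692) = -128*(-1/18692) = 32/4673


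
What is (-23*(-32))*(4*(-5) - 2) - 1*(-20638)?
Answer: 4446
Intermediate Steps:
(-23*(-32))*(4*(-5) - 2) - 1*(-20638) = 736*(-20 - 2) + 20638 = 736*(-22) + 20638 = -16192 + 20638 = 4446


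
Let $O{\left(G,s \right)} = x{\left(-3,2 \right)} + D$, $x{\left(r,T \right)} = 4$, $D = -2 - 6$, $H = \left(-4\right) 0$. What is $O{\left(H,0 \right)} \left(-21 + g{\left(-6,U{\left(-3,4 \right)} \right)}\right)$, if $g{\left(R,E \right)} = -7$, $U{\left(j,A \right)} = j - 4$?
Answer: $112$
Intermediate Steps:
$H = 0$
$U{\left(j,A \right)} = -4 + j$ ($U{\left(j,A \right)} = j - 4 = -4 + j$)
$D = -8$ ($D = -2 - 6 = -8$)
$O{\left(G,s \right)} = -4$ ($O{\left(G,s \right)} = 4 - 8 = -4$)
$O{\left(H,0 \right)} \left(-21 + g{\left(-6,U{\left(-3,4 \right)} \right)}\right) = - 4 \left(-21 - 7\right) = \left(-4\right) \left(-28\right) = 112$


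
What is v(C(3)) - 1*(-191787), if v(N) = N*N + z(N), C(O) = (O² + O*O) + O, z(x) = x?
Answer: 192249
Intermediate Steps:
C(O) = O + 2*O² (C(O) = (O² + O²) + O = 2*O² + O = O + 2*O²)
v(N) = N + N² (v(N) = N*N + N = N² + N = N + N²)
v(C(3)) - 1*(-191787) = (3*(1 + 2*3))*(1 + 3*(1 + 2*3)) - 1*(-191787) = (3*(1 + 6))*(1 + 3*(1 + 6)) + 191787 = (3*7)*(1 + 3*7) + 191787 = 21*(1 + 21) + 191787 = 21*22 + 191787 = 462 + 191787 = 192249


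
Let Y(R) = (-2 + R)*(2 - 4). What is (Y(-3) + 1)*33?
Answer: 363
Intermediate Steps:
Y(R) = 4 - 2*R (Y(R) = (-2 + R)*(-2) = 4 - 2*R)
(Y(-3) + 1)*33 = ((4 - 2*(-3)) + 1)*33 = ((4 + 6) + 1)*33 = (10 + 1)*33 = 11*33 = 363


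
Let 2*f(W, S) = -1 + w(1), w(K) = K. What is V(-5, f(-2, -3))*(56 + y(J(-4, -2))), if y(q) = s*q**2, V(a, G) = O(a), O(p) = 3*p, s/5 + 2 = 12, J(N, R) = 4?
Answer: -12840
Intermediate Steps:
s = 50 (s = -10 + 5*12 = -10 + 60 = 50)
f(W, S) = 0 (f(W, S) = (-1 + 1)/2 = (1/2)*0 = 0)
V(a, G) = 3*a
y(q) = 50*q**2
V(-5, f(-2, -3))*(56 + y(J(-4, -2))) = (3*(-5))*(56 + 50*4**2) = -15*(56 + 50*16) = -15*(56 + 800) = -15*856 = -12840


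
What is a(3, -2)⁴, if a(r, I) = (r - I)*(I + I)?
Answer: 160000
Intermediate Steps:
a(r, I) = 2*I*(r - I) (a(r, I) = (r - I)*(2*I) = 2*I*(r - I))
a(3, -2)⁴ = (2*(-2)*(3 - 1*(-2)))⁴ = (2*(-2)*(3 + 2))⁴ = (2*(-2)*5)⁴ = (-20)⁴ = 160000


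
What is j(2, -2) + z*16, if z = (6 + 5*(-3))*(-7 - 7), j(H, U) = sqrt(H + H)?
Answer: 2018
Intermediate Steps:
j(H, U) = sqrt(2)*sqrt(H) (j(H, U) = sqrt(2*H) = sqrt(2)*sqrt(H))
z = 126 (z = (6 - 15)*(-14) = -9*(-14) = 126)
j(2, -2) + z*16 = sqrt(2)*sqrt(2) + 126*16 = 2 + 2016 = 2018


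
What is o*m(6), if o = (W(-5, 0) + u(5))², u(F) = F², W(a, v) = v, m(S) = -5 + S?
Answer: 625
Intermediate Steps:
o = 625 (o = (0 + 5²)² = (0 + 25)² = 25² = 625)
o*m(6) = 625*(-5 + 6) = 625*1 = 625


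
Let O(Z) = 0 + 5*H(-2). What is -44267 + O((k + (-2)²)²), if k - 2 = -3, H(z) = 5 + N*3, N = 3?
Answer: -44197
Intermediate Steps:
H(z) = 14 (H(z) = 5 + 3*3 = 5 + 9 = 14)
k = -1 (k = 2 - 3 = -1)
O(Z) = 70 (O(Z) = 0 + 5*14 = 0 + 70 = 70)
-44267 + O((k + (-2)²)²) = -44267 + 70 = -44197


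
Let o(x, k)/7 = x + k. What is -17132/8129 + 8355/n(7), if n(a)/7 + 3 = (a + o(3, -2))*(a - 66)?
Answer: -167334791/47172587 ≈ -3.5473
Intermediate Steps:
o(x, k) = 7*k + 7*x (o(x, k) = 7*(x + k) = 7*(k + x) = 7*k + 7*x)
n(a) = -21 + 7*(-66 + a)*(7 + a) (n(a) = -21 + 7*((a + (7*(-2) + 7*3))*(a - 66)) = -21 + 7*((a + (-14 + 21))*(-66 + a)) = -21 + 7*((a + 7)*(-66 + a)) = -21 + 7*((7 + a)*(-66 + a)) = -21 + 7*((-66 + a)*(7 + a)) = -21 + 7*(-66 + a)*(7 + a))
-17132/8129 + 8355/n(7) = -17132/8129 + 8355/(-3255 - 413*7 + 7*7²) = -17132*1/8129 + 8355/(-3255 - 2891 + 7*49) = -17132/8129 + 8355/(-3255 - 2891 + 343) = -17132/8129 + 8355/(-5803) = -17132/8129 + 8355*(-1/5803) = -17132/8129 - 8355/5803 = -167334791/47172587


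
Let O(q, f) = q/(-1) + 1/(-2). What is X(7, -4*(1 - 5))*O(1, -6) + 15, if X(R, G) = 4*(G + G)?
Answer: -177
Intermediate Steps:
O(q, f) = -½ - q (O(q, f) = q*(-1) + 1*(-½) = -q - ½ = -½ - q)
X(R, G) = 8*G (X(R, G) = 4*(2*G) = 8*G)
X(7, -4*(1 - 5))*O(1, -6) + 15 = (8*(-4*(1 - 5)))*(-½ - 1*1) + 15 = (8*(-4*(-4)))*(-½ - 1) + 15 = (8*16)*(-3/2) + 15 = 128*(-3/2) + 15 = -192 + 15 = -177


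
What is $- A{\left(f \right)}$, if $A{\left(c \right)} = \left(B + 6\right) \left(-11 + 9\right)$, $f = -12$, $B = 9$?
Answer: $30$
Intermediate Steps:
$A{\left(c \right)} = -30$ ($A{\left(c \right)} = \left(9 + 6\right) \left(-11 + 9\right) = 15 \left(-2\right) = -30$)
$- A{\left(f \right)} = \left(-1\right) \left(-30\right) = 30$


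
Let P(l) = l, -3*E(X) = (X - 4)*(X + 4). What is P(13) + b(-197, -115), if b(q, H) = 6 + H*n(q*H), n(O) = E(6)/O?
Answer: 11249/591 ≈ 19.034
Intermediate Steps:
E(X) = -(-4 + X)*(4 + X)/3 (E(X) = -(X - 4)*(X + 4)/3 = -(-4 + X)*(4 + X)/3)
n(O) = -20/(3*O) (n(O) = (16/3 - 1/3*6**2)/O = (16/3 - 1/3*36)/O = (16/3 - 12)/O = -20/(3*O))
b(q, H) = 6 - 20/(3*q) (b(q, H) = 6 + H*(-20*1/(H*q)/3) = 6 + H*(-20/(3*H*q)) = 6 - 20/(3*q))
P(13) + b(-197, -115) = 13 + (6 - 20/3/(-197)) = 13 + (6 - 20/3*(-1/197)) = 13 + (6 + 20/591) = 13 + 3566/591 = 11249/591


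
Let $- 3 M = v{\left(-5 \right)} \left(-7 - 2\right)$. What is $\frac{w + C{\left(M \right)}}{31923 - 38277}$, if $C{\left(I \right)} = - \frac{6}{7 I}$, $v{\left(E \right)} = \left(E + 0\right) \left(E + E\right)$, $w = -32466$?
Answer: $\frac{5681551}{1111950} \approx 5.1095$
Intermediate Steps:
$v{\left(E \right)} = 2 E^{2}$ ($v{\left(E \right)} = E 2 E = 2 E^{2}$)
$M = 150$ ($M = - \frac{2 \left(-5\right)^{2} \left(-7 - 2\right)}{3} = - \frac{2 \cdot 25 \left(-9\right)}{3} = - \frac{50 \left(-9\right)}{3} = \left(- \frac{1}{3}\right) \left(-450\right) = 150$)
$C{\left(I \right)} = - \frac{6}{7 I}$ ($C{\left(I \right)} = - 6 \frac{1}{7 I} = - \frac{6}{7 I}$)
$\frac{w + C{\left(M \right)}}{31923 - 38277} = \frac{-32466 - \frac{6}{7 \cdot 150}}{31923 - 38277} = \frac{-32466 - \frac{1}{175}}{-6354} = \left(-32466 - \frac{1}{175}\right) \left(- \frac{1}{6354}\right) = \left(- \frac{5681551}{175}\right) \left(- \frac{1}{6354}\right) = \frac{5681551}{1111950}$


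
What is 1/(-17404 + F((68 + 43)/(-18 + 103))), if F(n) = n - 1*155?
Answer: -85/1492404 ≈ -5.6955e-5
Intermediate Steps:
F(n) = -155 + n (F(n) = n - 155 = -155 + n)
1/(-17404 + F((68 + 43)/(-18 + 103))) = 1/(-17404 + (-155 + (68 + 43)/(-18 + 103))) = 1/(-17404 + (-155 + 111/85)) = 1/(-17404 - 13064/85) = 1/(-1492404/85) = -85/1492404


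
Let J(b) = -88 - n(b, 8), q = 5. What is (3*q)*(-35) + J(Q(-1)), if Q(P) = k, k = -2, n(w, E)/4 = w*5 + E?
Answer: -605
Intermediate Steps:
n(w, E) = 4*E + 20*w (n(w, E) = 4*(w*5 + E) = 4*(5*w + E) = 4*(E + 5*w) = 4*E + 20*w)
Q(P) = -2
J(b) = -120 - 20*b (J(b) = -88 - (4*8 + 20*b) = -88 - (32 + 20*b) = -88 + (-32 - 20*b) = -120 - 20*b)
(3*q)*(-35) + J(Q(-1)) = (3*5)*(-35) + (-120 - 20*(-2)) = 15*(-35) + (-120 + 40) = -525 - 80 = -605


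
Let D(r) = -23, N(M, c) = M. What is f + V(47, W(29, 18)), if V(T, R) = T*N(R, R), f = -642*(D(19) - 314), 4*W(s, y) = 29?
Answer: 866779/4 ≈ 2.1669e+5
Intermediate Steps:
W(s, y) = 29/4 (W(s, y) = (¼)*29 = 29/4)
f = 216354 (f = -642*(-23 - 314) = -642*(-337) = 216354)
V(T, R) = R*T (V(T, R) = T*R = R*T)
f + V(47, W(29, 18)) = 216354 + (29/4)*47 = 216354 + 1363/4 = 866779/4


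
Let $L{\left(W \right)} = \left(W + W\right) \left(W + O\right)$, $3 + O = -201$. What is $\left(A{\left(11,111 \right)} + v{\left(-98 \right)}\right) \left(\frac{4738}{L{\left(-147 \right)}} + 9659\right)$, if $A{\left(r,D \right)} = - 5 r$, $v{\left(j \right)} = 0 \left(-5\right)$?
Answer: $- \frac{27410778560}{51597} \approx -5.3125 \cdot 10^{5}$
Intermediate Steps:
$O = -204$ ($O = -3 - 201 = -204$)
$v{\left(j \right)} = 0$
$L{\left(W \right)} = 2 W \left(-204 + W\right)$ ($L{\left(W \right)} = \left(W + W\right) \left(W - 204\right) = 2 W \left(-204 + W\right)$)
$\left(A{\left(11,111 \right)} + v{\left(-98 \right)}\right) \left(\frac{4738}{L{\left(-147 \right)}} + 9659\right) = \left(\left(-5\right) 11 + 0\right) \left(\frac{4738}{2 \left(-147\right) \left(-204 - 147\right)} + 9659\right) = \left(-55 + 0\right) \left(\frac{4738}{2 \left(-147\right) \left(-351\right)} + 9659\right) = - 55 \left(\frac{4738}{103194} + 9659\right) = - 55 \left(4738 \cdot \frac{1}{103194} + 9659\right) = - 55 \left(\frac{2369}{51597} + 9659\right) = \left(-55\right) \frac{498377792}{51597} = - \frac{27410778560}{51597}$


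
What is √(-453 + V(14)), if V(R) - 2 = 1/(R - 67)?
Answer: 12*I*√8798/53 ≈ 21.237*I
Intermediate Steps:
V(R) = 2 + 1/(-67 + R) (V(R) = 2 + 1/(R - 67) = 2 + 1/(-67 + R))
√(-453 + V(14)) = √(-453 + (-133 + 2*14)/(-67 + 14)) = √(-453 + (-133 + 28)/(-53)) = √(-453 - 1/53*(-105)) = √(-453 + 105/53) = √(-23904/53) = 12*I*√8798/53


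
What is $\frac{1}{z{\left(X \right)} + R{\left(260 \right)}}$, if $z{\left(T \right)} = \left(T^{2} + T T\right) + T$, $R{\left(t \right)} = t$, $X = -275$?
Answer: $\frac{1}{151235} \approx 6.6122 \cdot 10^{-6}$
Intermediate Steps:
$z{\left(T \right)} = T + 2 T^{2}$ ($z{\left(T \right)} = \left(T^{2} + T^{2}\right) + T = 2 T^{2} + T = T + 2 T^{2}$)
$\frac{1}{z{\left(X \right)} + R{\left(260 \right)}} = \frac{1}{- 275 \left(1 + 2 \left(-275\right)\right) + 260} = \frac{1}{- 275 \left(1 - 550\right) + 260} = \frac{1}{\left(-275\right) \left(-549\right) + 260} = \frac{1}{150975 + 260} = \frac{1}{151235}$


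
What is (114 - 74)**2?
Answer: 1600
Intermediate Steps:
(114 - 74)**2 = 40**2 = 1600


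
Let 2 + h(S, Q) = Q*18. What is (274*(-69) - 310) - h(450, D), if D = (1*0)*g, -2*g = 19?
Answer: -19214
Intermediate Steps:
g = -19/2 (g = -½*19 = -19/2 ≈ -9.5000)
D = 0 (D = (1*0)*(-19/2) = 0*(-19/2) = 0)
h(S, Q) = -2 + 18*Q (h(S, Q) = -2 + Q*18 = -2 + 18*Q)
(274*(-69) - 310) - h(450, D) = (274*(-69) - 310) - (-2 + 18*0) = (-18906 - 310) - (-2 + 0) = -19216 - 1*(-2) = -19216 + 2 = -19214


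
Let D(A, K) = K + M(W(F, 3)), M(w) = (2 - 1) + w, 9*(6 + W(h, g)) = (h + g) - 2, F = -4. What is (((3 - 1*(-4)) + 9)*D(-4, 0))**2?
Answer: 65536/9 ≈ 7281.8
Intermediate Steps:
W(h, g) = -56/9 + g/9 + h/9 (W(h, g) = -6 + ((h + g) - 2)/9 = -6 + ((g + h) - 2)/9 = -6 + (-2 + g + h)/9 = -6 + (-2/9 + g/9 + h/9) = -56/9 + g/9 + h/9)
M(w) = 1 + w
D(A, K) = -16/3 + K (D(A, K) = K + (1 + (-56/9 + (1/9)*3 + (1/9)*(-4))) = K + (1 + (-56/9 + 1/3 - 4/9)) = K + (1 - 19/3) = K - 16/3 = -16/3 + K)
(((3 - 1*(-4)) + 9)*D(-4, 0))**2 = (((3 - 1*(-4)) + 9)*(-16/3 + 0))**2 = (((3 + 4) + 9)*(-16/3))**2 = ((7 + 9)*(-16/3))**2 = (16*(-16/3))**2 = (-256/3)**2 = 65536/9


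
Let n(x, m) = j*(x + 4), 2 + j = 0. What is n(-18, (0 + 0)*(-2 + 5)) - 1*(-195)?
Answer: 223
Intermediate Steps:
j = -2 (j = -2 + 0 = -2)
n(x, m) = -8 - 2*x (n(x, m) = -2*(x + 4) = -2*(4 + x) = -8 - 2*x)
n(-18, (0 + 0)*(-2 + 5)) - 1*(-195) = (-8 - 2*(-18)) - 1*(-195) = (-8 + 36) + 195 = 28 + 195 = 223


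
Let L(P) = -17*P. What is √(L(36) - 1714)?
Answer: I*√2326 ≈ 48.229*I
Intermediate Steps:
√(L(36) - 1714) = √(-17*36 - 1714) = √(-612 - 1714) = √(-2326) = I*√2326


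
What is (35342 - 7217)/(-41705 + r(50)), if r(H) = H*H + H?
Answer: -5625/7831 ≈ -0.71830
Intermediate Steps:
r(H) = H + H² (r(H) = H² + H = H + H²)
(35342 - 7217)/(-41705 + r(50)) = (35342 - 7217)/(-41705 + 50*(1 + 50)) = 28125/(-41705 + 50*51) = 28125/(-41705 + 2550) = 28125/(-39155) = 28125*(-1/39155) = -5625/7831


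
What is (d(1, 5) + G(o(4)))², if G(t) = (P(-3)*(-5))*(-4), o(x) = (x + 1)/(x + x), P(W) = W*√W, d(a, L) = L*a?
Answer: -10775 - 600*I*√3 ≈ -10775.0 - 1039.2*I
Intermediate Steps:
P(W) = W^(3/2)
o(x) = (1 + x)/(2*x) (o(x) = (1 + x)/((2*x)) = (1 + x)*(1/(2*x)) = (1 + x)/(2*x))
G(t) = -60*I*√3 (G(t) = ((-3)^(3/2)*(-5))*(-4) = (-3*I*√3*(-5))*(-4) = (15*I*√3)*(-4) = -60*I*√3)
(d(1, 5) + G(o(4)))² = (5*1 - 60*I*√3)² = (5 - 60*I*√3)²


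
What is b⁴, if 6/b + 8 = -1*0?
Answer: 81/256 ≈ 0.31641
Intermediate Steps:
b = -¾ (b = 6/(-8 - 1*0) = 6/(-8 + 0) = 6/(-8) = 6*(-⅛) = -¾ ≈ -0.75000)
b⁴ = (-¾)⁴ = 81/256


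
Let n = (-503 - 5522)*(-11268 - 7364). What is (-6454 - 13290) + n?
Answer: 112238056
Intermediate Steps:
n = 112257800 (n = -6025*(-18632) = 112257800)
(-6454 - 13290) + n = (-6454 - 13290) + 112257800 = -19744 + 112257800 = 112238056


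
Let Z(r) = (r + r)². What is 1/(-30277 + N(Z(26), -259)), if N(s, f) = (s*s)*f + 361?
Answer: -1/1893738460 ≈ -5.2806e-10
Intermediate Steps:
Z(r) = 4*r² (Z(r) = (2*r)² = 4*r²)
N(s, f) = 361 + f*s² (N(s, f) = s²*f + 361 = f*s² + 361 = 361 + f*s²)
1/(-30277 + N(Z(26), -259)) = 1/(-30277 + (361 - 259*(4*26²)²)) = 1/(-30277 + (361 - 259*(4*676)²)) = 1/(-30277 + (361 - 259*2704²)) = 1/(-30277 + (361 - 259*7311616)) = 1/(-30277 + (361 - 1893708544)) = 1/(-30277 - 1893708183) = 1/(-1893738460) = -1/1893738460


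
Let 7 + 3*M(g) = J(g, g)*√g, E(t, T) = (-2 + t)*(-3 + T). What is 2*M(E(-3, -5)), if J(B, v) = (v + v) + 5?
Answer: -14/3 + 340*√10/3 ≈ 353.72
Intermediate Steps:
J(B, v) = 5 + 2*v (J(B, v) = 2*v + 5 = 5 + 2*v)
E(t, T) = (-3 + T)*(-2 + t)
M(g) = -7/3 + √g*(5 + 2*g)/3 (M(g) = -7/3 + ((5 + 2*g)*√g)/3 = -7/3 + (√g*(5 + 2*g))/3 = -7/3 + √g*(5 + 2*g)/3)
2*M(E(-3, -5)) = 2*(-7/3 + √(6 - 3*(-3) - 2*(-5) - 5*(-3))*(5 + 2*(6 - 3*(-3) - 2*(-5) - 5*(-3)))/3) = 2*(-7/3 + √(6 + 9 + 10 + 15)*(5 + 2*(6 + 9 + 10 + 15))/3) = 2*(-7/3 + √40*(5 + 2*40)/3) = 2*(-7/3 + (2*√10)*(5 + 80)/3) = 2*(-7/3 + (⅓)*(2*√10)*85) = 2*(-7/3 + 170*√10/3) = -14/3 + 340*√10/3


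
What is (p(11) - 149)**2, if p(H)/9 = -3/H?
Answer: 2775556/121 ≈ 22938.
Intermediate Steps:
p(H) = -27/H (p(H) = 9*(-3/H) = -27/H)
(p(11) - 149)**2 = (-27/11 - 149)**2 = (-1666/11)**2 = 2775556/121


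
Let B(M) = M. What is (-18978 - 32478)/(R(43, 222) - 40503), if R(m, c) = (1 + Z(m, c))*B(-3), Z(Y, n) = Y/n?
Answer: 3807744/2997487 ≈ 1.2703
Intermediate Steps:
R(m, c) = -3 - 3*m/c (R(m, c) = (1 + m/c)*(-3) = -3 - 3*m/c)
(-18978 - 32478)/(R(43, 222) - 40503) = (-18978 - 32478)/((-3 - 3*43/222) - 40503) = -51456/((-3 - 3*43*1/222) - 40503) = -51456/((-3 - 43/74) - 40503) = -51456/(-265/74 - 40503) = -51456/(-2997487/74) = -51456*(-74/2997487) = 3807744/2997487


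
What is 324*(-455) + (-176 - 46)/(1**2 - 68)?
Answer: -9876918/67 ≈ -1.4742e+5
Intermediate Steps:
324*(-455) + (-176 - 46)/(1**2 - 68) = -147420 - 222/(1 - 68) = -147420 - 222/(-67) = -147420 - 222*(-1/67) = -147420 + 222/67 = -9876918/67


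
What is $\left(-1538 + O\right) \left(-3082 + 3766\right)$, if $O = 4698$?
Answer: $2161440$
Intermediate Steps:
$\left(-1538 + O\right) \left(-3082 + 3766\right) = \left(-1538 + 4698\right) \left(-3082 + 3766\right) = 3160 \cdot 684 = 2161440$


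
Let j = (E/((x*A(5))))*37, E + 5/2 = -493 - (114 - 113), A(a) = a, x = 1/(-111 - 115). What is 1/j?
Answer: 5/4151733 ≈ 1.2043e-6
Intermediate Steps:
x = -1/226 (x = 1/(-226) = -1/226 ≈ -0.0044248)
E = -993/2 (E = -5/2 + (-493 - (114 - 113)) = -5/2 + (-493 - 1*1) = -5/2 + (-493 - 1) = -5/2 - 494 = -993/2 ≈ -496.50)
j = 4151733/5 (j = -993/(2*((-1/226*5)))*37 = -993/(2*(-5/226))*37 = -993/2*(-226/5)*37 = (112209/5)*37 = 4151733/5 ≈ 8.3035e+5)
1/j = 1/(4151733/5) = 5/4151733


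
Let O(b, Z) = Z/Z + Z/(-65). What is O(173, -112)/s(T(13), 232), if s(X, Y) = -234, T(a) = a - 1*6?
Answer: -59/5070 ≈ -0.011637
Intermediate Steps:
T(a) = -6 + a (T(a) = a - 6 = -6 + a)
O(b, Z) = 1 - Z/65 (O(b, Z) = 1 + Z*(-1/65) = 1 - Z/65)
O(173, -112)/s(T(13), 232) = (1 - 1/65*(-112))/(-234) = (1 + 112/65)*(-1/234) = (177/65)*(-1/234) = -59/5070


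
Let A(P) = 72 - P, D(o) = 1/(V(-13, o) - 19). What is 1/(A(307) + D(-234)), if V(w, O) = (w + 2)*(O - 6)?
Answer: -2621/615934 ≈ -0.0042553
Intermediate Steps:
V(w, O) = (-6 + O)*(2 + w) (V(w, O) = (2 + w)*(-6 + O) = (-6 + O)*(2 + w))
D(o) = 1/(47 - 11*o) (D(o) = 1/((-12 - 6*(-13) + 2*o + o*(-13)) - 19) = 1/((-12 + 78 + 2*o - 13*o) - 19) = 1/((66 - 11*o) - 19) = 1/(47 - 11*o))
1/(A(307) + D(-234)) = 1/((72 - 1*307) + 1/(47 - 11*(-234))) = 1/((72 - 307) + 1/(47 + 2574)) = 1/(-235 + 1/2621) = 1/(-615934/2621) = -2621/615934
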